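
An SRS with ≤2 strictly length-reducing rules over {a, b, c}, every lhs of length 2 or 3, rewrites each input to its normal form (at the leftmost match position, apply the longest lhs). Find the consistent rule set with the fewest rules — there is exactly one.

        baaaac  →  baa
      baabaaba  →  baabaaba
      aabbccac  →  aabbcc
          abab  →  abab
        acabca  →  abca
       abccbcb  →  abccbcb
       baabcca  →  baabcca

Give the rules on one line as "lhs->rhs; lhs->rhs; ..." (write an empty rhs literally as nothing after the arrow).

  | baaaac => baa
  | baabaaba
  | aabbccac => aabbcc
  | abab

aac->; ac->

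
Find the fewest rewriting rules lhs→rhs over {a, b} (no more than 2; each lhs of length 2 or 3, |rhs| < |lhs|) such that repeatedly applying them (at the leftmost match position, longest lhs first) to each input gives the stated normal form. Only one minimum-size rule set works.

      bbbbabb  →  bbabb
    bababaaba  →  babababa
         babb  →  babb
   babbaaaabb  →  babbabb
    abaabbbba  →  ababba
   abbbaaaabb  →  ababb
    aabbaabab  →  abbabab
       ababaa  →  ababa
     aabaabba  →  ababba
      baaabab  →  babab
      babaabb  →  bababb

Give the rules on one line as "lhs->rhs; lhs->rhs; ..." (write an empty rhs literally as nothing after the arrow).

aa->a; bbb->b

  | bbbbabb => bbabb
  | bababaaba => babababa
  | babb
  | babbaaaabb => babbaaabb => babbaabb => babbabb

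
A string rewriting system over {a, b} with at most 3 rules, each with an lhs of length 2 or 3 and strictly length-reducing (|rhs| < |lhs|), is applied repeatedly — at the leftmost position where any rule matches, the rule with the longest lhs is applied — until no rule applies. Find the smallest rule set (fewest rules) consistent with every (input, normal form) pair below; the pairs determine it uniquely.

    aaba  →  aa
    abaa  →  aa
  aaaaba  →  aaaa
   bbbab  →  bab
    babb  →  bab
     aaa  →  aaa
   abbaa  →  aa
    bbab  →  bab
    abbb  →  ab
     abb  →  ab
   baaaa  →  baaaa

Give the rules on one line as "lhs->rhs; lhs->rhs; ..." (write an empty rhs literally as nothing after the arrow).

aba->a; bb->b

  | aaba => aa
  | abaa => aa
  | aaaaba => aaaa
  | bbbab => bbab => bab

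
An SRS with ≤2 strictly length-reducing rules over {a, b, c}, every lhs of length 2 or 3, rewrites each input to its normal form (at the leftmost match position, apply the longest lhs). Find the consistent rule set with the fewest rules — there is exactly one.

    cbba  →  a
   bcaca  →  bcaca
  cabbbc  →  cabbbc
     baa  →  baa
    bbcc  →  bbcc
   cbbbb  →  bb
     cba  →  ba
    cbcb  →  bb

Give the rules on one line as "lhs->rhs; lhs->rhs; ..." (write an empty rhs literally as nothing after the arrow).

  | cbba => a
  | bcaca
  | cabbbc
  | baa

cb->b; cbb->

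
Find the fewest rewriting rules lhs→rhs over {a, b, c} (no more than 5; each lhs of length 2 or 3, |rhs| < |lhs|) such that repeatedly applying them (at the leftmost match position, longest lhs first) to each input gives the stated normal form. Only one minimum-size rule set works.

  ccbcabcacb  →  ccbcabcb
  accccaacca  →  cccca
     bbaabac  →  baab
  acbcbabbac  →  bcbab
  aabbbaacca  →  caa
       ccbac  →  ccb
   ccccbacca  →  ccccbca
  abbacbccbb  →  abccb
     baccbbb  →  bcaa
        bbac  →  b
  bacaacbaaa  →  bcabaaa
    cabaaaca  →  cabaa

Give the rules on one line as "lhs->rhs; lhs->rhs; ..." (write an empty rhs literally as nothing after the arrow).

aac->ca; ac->; bb->b; bbb->aa

  | ccbcabcacb => ccbcabcb
  | accccaacca => cccaacca => ccccaca => cccca
  | bbaabac => baabac => baab
  | acbcbabbac => bcbabbac => bcbabac => bcbab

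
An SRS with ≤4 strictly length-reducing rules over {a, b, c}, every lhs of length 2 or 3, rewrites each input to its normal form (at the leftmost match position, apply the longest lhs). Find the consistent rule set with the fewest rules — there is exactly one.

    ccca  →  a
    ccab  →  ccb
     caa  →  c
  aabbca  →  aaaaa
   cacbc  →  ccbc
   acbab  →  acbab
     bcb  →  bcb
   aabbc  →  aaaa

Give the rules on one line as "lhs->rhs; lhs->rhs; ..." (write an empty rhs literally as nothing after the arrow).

bbc->aa; ca->c; ccc->

  | ccca => a
  | ccab => ccb
  | caa => ca => c
  | aabbca => aaaaa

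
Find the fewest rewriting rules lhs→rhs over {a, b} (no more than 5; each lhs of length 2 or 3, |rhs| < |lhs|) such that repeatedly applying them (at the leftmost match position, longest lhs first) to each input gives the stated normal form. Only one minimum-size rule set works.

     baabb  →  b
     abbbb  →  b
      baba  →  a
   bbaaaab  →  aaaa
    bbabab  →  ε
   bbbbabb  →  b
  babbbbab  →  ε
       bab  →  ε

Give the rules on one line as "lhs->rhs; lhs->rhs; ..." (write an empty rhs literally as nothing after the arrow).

  | baabb => babb => bbb => b
  | abbbb => bbb => b
  | baba => bba => a
  | bbaaaab => aaaab => aaaa

aab->aa; ab->; ba->b; bb->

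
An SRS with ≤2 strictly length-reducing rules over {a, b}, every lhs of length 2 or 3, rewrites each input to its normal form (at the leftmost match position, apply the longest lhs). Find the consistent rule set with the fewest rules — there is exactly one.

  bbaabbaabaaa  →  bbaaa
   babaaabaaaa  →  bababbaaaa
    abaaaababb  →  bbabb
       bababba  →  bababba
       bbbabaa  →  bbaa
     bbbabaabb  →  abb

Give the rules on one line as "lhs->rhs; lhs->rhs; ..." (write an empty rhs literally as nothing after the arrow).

aab->bb; bbb->a

  | bbaabbaabaaa => bbbbbaabaaa => abbaabaaa => abbbbaaa => aabaaa => bbaaa
  | babaaabaaaa => bababbaaaa
  | abaaaababb => abaabbabb => abbbbabb => aababb => bbabb
  | bababba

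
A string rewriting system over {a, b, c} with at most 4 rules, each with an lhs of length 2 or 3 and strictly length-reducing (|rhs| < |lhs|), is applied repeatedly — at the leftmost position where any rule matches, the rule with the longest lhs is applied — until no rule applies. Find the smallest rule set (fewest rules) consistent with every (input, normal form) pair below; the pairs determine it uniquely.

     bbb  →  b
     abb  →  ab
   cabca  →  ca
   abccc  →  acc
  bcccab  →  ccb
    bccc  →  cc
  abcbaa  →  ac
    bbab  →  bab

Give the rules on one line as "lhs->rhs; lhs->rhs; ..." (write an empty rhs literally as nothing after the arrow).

baa->c; bb->b; bc->; cab->cb

  | bbb => bb => b
  | abb => ab
  | cabca => cbca => ca
  | abccc => acc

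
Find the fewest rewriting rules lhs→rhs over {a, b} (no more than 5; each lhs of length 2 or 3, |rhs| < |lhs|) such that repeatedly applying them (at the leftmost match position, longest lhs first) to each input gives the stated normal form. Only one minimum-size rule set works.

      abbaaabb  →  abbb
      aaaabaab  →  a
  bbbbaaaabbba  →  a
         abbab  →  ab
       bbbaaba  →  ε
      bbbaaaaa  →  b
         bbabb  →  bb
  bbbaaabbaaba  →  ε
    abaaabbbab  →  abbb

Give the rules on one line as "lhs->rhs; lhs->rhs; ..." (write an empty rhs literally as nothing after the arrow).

  | abbaaabb => aaabb => abbb
  | aaaabaab => ababaab => abbaab => aab => a
  | bbbbaaaabbba => bbaaabbba => aabbba => abba => a
  | abbab => ab

aaa->ab; aab->a; ba->b; bba->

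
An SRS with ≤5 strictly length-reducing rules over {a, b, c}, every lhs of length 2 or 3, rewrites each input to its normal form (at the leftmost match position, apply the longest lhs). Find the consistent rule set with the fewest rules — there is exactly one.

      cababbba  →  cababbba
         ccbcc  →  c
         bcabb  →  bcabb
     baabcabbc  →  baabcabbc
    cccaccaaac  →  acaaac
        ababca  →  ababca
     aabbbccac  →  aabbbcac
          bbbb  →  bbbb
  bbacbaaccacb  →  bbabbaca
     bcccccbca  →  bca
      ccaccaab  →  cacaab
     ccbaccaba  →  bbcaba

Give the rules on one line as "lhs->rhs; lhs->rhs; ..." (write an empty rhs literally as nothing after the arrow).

cb->; cba->bb; cc->c; ccc->

  | cababbba
  | ccbcc => cbcc => cc => c
  | bcabb
  | baabcabbc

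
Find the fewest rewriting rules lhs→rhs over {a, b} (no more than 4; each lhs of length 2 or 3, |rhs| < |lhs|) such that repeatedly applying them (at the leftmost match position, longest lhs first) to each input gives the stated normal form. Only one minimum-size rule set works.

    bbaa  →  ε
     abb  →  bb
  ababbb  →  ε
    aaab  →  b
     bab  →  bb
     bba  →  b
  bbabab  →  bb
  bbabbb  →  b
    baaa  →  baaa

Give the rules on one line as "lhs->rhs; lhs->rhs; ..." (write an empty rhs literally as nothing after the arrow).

  | bbaa => aba => ε
  | abb => bb
  | ababbb => bbb => ε
  | aaab => aab => ab => b

ab->b; aba->; bba->ab; bbb->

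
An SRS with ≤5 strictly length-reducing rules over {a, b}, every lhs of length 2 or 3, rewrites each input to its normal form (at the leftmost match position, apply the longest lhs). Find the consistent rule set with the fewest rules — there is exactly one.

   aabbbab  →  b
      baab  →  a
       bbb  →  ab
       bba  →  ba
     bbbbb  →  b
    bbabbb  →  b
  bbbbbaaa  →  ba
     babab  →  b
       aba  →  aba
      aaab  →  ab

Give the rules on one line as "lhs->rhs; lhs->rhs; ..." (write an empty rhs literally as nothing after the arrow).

  | aabbbab => bbbab => abab => aab => b
  | baab => bb => a
  | bbb => ab
  | bba => ba

aa->; bab->ab; bb->a; bba->ba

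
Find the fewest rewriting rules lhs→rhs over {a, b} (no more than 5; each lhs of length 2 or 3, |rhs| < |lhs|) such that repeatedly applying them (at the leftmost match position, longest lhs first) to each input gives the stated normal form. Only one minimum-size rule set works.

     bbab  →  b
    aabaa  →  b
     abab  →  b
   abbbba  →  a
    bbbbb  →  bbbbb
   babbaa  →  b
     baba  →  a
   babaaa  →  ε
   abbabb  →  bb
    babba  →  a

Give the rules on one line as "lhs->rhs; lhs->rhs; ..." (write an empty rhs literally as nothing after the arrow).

  | bbab => bab => ab => b
  | aabaa => bbaa => baa => aa => b
  | abab => bab => ab => b
  | abbbba => bbbba => bbba => bba => ba => a

aa->b; aaa->; ab->b; ba->a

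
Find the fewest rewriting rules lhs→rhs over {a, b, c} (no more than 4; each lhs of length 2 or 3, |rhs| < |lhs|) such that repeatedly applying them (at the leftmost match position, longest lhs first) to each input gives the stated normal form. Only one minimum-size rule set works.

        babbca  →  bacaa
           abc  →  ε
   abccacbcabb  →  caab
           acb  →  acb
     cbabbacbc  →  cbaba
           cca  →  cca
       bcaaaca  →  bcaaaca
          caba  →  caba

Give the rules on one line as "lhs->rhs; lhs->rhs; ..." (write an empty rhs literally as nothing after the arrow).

abc->; bb->b; bbc->ca; cbc->

  | babbca => bacaa
  | abc => ε
  | abccacbcabb => cacbcabb => caabb => caab
  | acb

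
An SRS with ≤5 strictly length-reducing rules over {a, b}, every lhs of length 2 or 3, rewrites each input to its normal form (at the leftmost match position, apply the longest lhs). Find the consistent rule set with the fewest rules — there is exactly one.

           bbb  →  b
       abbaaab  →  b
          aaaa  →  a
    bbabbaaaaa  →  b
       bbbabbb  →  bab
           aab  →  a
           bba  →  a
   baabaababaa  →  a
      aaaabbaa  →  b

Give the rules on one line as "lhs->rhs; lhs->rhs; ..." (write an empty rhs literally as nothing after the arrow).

aa->b; bb->a; bba->a; bbb->b

  | bbb => b
  | abbaaab => aaaab => baab => bbb => b
  | aaaa => baa => bb => a
  | bbabbaaaaa => abbaaaaa => aaaaaa => baaaa => bbaa => aa => b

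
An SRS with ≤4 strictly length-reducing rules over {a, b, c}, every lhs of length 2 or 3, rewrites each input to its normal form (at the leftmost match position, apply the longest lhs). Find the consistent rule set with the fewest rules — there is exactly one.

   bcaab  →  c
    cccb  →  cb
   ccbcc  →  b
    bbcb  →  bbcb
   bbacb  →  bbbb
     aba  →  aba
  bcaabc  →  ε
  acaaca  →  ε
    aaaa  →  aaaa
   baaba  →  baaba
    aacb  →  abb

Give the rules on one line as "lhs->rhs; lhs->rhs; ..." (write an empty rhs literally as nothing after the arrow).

  | bcaab => bab => c
  | cccb => cb
  | ccbcc => bcc => b
  | bbcb

ac->b; bab->c; ca->; cc->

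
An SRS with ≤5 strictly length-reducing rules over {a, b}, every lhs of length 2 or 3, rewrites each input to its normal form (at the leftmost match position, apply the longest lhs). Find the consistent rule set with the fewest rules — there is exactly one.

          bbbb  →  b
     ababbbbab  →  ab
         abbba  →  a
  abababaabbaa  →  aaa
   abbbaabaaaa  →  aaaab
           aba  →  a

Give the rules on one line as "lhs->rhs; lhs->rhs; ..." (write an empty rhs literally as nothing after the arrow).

ba->; baa->ab; bb->b; bba->

  | bbbb => bbb => bb => b
  | ababbbbab => abbbbab => abbbab => abbab => ab
  | abbba => abba => a
  | abababaabbaa => ababaabbaa => abaabbaa => aabbbaa => aabbaa => aaa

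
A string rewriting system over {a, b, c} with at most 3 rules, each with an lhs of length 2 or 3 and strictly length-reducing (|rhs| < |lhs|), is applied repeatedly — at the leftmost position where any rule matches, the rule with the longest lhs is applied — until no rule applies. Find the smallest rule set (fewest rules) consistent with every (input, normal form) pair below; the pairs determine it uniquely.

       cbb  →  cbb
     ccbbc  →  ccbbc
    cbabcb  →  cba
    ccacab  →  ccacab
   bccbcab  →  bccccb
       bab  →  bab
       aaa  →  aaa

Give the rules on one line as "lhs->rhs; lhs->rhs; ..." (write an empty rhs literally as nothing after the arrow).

  | cbb
  | ccbbc
  | cbabcb => cba
  | ccacab

bca->cc; bcb->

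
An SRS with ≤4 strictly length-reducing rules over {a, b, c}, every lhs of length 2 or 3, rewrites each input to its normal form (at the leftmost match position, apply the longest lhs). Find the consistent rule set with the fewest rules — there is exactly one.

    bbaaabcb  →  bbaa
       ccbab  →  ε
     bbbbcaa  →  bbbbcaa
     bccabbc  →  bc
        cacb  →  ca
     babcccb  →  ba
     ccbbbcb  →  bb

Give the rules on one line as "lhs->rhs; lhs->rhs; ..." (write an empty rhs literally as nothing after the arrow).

ab->; cb->; cc->a

  | bbaaabcb => bbaacb => bbaa
  | ccbab => abab => ab => ε
  | bbbbcaa
  | bccabbc => baabbc => babc => bc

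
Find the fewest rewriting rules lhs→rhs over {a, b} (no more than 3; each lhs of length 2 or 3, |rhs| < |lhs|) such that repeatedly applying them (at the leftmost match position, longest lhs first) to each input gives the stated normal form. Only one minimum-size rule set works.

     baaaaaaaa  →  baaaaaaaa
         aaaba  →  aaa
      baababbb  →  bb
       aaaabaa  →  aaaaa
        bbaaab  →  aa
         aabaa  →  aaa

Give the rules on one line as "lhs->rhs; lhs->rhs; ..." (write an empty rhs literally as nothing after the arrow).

ab->; bba->a

  | baaaaaaaa
  | aaaba => aaa
  | baababbb => baabbb => babb => bb
  | aaaabaa => aaaaa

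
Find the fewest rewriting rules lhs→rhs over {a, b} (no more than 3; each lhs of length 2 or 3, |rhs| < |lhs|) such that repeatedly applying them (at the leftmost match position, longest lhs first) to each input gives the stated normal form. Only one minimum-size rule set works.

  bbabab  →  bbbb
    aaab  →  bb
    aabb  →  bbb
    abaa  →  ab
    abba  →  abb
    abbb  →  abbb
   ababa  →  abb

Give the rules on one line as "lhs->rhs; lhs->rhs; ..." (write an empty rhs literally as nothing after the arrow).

aa->b; ba->b

  | bbabab => bbbab => bbbb
  | aaab => bab => bb
  | aabb => bbb
  | abaa => aba => ab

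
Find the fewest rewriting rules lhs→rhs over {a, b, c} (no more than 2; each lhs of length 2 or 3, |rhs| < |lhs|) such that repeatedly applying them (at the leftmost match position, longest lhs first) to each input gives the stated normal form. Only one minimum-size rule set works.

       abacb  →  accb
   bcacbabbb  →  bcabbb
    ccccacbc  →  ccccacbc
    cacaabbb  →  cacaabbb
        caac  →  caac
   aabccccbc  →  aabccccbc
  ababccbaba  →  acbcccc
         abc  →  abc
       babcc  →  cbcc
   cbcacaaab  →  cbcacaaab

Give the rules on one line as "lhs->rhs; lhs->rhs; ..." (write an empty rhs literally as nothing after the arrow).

ba->c; cbb->bb

  | abacb => accb
  | bcacbabbb => bcaccbbb => bcacbbb => bcabbb
  | ccccacbc
  | cacaabbb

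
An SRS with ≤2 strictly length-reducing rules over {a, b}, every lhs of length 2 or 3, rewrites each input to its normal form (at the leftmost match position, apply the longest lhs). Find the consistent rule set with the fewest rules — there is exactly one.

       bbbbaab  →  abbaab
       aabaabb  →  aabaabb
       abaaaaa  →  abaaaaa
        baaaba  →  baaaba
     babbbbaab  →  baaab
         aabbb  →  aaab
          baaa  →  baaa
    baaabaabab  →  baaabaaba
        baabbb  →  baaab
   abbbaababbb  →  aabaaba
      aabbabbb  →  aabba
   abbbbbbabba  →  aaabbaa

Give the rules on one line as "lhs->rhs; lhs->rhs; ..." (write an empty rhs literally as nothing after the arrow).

  | bbbbaab => abbaab
  | aabaabb
  | abaaaaa
  | baaaba

bab->ba; bbb->ab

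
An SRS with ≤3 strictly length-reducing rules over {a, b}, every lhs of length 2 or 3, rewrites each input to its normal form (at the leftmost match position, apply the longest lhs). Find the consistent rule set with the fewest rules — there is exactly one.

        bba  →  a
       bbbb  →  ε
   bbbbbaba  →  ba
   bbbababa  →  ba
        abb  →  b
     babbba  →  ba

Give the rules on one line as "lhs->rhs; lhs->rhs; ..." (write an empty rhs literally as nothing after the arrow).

  | bba => a
  | bbbb => bb => ε
  | bbbbbaba => bbbaba => baba => ba
  | bbbababa => bababa => baba => ba

ab->; bb->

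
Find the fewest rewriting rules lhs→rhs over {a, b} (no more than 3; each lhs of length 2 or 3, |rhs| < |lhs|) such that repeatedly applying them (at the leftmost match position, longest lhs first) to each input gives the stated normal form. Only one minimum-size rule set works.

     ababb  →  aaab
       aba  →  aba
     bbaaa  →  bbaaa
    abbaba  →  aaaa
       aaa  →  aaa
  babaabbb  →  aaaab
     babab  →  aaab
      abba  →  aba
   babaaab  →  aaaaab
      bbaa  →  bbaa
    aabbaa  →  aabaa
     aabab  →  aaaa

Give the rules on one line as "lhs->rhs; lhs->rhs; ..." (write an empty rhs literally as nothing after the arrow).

abb->ab; bab->aa

  | ababb => aaab
  | aba
  | bbaaa
  | abbaba => ababa => aaaa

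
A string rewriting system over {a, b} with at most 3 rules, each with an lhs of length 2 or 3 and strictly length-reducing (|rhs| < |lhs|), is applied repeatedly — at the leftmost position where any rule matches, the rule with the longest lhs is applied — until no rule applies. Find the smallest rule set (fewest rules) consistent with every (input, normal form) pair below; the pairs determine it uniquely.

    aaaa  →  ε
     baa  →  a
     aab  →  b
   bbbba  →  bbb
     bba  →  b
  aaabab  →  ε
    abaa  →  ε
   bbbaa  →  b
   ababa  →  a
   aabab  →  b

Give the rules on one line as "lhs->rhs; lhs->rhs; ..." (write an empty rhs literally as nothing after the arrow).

  | aaaa => aa => ε
  | baa => a
  | aab => b
  | bbbba => bbb

aa->; ab->; ba->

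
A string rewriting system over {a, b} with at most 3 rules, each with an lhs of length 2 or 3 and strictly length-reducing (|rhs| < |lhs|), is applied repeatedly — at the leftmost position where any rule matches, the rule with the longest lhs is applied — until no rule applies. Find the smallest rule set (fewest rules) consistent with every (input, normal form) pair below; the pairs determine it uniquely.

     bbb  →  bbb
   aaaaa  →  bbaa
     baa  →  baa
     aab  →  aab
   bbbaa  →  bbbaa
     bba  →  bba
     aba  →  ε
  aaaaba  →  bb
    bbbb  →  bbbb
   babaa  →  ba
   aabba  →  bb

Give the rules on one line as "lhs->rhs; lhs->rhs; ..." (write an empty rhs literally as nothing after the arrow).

  | bbb
  | aaaaa => bbaa
  | baa
  | aab

aaa->bb; aba->; abb->a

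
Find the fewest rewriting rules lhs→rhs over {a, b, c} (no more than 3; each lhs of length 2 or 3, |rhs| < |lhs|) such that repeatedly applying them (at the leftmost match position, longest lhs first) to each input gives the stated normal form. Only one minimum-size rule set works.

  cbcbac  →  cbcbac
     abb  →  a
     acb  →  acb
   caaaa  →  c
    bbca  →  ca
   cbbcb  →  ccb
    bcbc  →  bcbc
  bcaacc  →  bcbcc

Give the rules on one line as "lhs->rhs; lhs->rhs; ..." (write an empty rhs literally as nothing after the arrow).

  | cbcbac
  | abb => a
  | acb
  | caaaa => cbaa => cbb => c

aa->b; bb->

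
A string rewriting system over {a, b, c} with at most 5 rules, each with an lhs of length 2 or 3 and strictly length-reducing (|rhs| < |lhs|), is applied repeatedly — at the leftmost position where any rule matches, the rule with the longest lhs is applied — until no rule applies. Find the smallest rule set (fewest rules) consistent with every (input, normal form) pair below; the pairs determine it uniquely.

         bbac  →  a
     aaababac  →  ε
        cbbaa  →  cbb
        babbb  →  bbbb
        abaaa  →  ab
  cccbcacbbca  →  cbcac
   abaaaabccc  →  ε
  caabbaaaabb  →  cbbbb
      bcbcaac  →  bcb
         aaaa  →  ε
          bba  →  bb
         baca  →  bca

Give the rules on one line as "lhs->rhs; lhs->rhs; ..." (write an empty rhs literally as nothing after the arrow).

aa->; ba->b; bbc->a; cc->

  | bbac => bbc => a
  | aaababac => ababac => abbac => abbc => aa => ε
  | cbbaa => cbba => cbb
  | babbb => bbbb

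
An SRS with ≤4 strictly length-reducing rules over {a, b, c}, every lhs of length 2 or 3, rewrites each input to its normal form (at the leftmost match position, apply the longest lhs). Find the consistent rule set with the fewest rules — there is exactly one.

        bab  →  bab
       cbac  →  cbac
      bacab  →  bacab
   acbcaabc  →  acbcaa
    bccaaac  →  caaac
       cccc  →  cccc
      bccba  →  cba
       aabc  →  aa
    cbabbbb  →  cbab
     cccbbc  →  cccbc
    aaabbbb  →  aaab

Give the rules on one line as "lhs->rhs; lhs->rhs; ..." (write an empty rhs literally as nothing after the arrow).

  | bab
  | cbac
  | bacab
  | acbcaabc => acbcaa

abc->a; bb->b; bcc->c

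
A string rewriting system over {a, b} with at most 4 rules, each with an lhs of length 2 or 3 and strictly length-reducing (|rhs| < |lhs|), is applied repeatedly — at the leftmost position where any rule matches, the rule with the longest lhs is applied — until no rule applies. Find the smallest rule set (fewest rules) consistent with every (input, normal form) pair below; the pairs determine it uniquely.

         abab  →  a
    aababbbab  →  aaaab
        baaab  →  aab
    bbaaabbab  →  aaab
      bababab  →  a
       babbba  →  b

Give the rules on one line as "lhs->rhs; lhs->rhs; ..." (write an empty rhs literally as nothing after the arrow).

abb->aa; ba->; bab->

  | abab => a
  | aababbbab => aabbab => aaaab
  | baaab => aab
  | bbaaabbab => baabbab => abbab => aaab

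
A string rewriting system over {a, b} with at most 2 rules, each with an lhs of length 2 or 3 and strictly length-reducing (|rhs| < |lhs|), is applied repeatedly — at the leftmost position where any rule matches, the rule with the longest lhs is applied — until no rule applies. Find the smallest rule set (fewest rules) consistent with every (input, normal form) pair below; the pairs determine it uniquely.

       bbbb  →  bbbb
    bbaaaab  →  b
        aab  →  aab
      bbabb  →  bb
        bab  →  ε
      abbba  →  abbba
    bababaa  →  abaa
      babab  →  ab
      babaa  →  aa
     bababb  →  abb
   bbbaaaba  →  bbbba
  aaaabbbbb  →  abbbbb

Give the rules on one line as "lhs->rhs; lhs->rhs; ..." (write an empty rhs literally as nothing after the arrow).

  | bbbb
  | bbaaaab => bbab => b
  | aab
  | bbabb => bb

aaa->; bab->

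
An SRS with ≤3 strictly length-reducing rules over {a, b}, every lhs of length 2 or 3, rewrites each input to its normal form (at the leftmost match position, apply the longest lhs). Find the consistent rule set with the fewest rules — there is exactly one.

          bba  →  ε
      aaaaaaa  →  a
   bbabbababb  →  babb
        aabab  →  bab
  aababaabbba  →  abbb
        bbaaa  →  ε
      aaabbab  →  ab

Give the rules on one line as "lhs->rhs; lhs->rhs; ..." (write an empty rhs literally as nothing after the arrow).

aa->; baa->ab; bba->

  | bba => ε
  | aaaaaaa => aaaaa => aaa => a
  | bbabbababb => bbababb => babb
  | aabab => bab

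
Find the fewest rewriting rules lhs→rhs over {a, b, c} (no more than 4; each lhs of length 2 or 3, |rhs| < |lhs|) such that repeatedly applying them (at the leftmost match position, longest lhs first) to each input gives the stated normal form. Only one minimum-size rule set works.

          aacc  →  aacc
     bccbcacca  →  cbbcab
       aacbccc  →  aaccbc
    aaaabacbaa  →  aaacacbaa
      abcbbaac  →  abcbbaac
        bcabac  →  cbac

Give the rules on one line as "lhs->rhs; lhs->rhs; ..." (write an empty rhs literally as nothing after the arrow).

  | aacc
  | bccbcacca => cbbcacca => cbbcab
  | aacbccc => aaccbc
  | aaaabacbaa => aaacacbaa

aba->ca; bcc->cb; cca->b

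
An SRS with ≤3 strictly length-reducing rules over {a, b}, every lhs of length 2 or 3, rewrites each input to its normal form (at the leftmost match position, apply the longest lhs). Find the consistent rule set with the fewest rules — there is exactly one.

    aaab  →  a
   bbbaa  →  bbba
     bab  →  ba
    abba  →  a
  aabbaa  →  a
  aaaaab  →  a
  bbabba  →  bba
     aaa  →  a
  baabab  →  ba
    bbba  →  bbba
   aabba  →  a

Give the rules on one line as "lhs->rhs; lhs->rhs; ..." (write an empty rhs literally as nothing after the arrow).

aa->a; ab->a

  | aaab => aab => ab => a
  | bbbaa => bbba
  | bab => ba
  | abba => aba => aa => a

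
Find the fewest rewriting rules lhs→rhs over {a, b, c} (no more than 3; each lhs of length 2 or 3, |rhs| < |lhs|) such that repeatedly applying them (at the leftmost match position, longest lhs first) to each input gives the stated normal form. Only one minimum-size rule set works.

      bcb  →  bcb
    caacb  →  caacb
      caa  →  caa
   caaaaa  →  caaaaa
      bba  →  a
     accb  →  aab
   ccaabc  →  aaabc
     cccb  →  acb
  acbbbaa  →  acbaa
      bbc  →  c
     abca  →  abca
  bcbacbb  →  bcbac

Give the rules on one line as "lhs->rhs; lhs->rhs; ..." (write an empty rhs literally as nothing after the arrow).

bb->; cc->a

  | bcb
  | caacb
  | caa
  | caaaaa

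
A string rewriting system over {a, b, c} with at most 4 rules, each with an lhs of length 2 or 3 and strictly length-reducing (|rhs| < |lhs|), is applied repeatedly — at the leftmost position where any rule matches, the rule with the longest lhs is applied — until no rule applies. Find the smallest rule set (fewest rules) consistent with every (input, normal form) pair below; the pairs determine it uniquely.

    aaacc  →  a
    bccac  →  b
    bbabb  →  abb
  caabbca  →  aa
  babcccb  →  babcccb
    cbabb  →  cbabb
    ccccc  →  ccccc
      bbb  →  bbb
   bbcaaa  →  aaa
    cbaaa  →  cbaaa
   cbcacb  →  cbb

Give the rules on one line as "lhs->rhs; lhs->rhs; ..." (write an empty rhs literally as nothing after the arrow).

ac->; bba->ca; ca->a

  | aaacc => aac => a
  | bccac => bcac => bac => b
  | bbabb => cabb => abb
  | caabbca => aabbca => aabba => aaca => aa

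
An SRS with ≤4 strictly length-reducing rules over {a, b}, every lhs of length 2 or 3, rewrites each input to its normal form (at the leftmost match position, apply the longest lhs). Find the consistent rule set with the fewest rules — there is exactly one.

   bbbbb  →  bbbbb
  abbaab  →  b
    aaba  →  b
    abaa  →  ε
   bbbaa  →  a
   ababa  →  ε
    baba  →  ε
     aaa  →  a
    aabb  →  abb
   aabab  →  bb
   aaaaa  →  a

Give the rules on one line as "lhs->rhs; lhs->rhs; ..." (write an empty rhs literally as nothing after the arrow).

aa->a; aba->b; ba->; bba->ba

  | bbbbb
  | abbaab => abaab => bab => b
  | aaba => aba => b
  | abaa => ba => ε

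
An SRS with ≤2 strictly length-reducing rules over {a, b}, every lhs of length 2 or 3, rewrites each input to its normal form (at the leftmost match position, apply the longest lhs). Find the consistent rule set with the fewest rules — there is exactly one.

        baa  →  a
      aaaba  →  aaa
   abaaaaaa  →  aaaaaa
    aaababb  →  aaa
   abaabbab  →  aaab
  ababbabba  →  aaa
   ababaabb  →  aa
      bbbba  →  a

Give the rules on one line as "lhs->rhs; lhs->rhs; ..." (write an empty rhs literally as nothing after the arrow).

  | baa => a
  | aaaba => aaa
  | abaaaaaa => aaaaaa
  | aaababb => aaabb => aaa

ba->; bb->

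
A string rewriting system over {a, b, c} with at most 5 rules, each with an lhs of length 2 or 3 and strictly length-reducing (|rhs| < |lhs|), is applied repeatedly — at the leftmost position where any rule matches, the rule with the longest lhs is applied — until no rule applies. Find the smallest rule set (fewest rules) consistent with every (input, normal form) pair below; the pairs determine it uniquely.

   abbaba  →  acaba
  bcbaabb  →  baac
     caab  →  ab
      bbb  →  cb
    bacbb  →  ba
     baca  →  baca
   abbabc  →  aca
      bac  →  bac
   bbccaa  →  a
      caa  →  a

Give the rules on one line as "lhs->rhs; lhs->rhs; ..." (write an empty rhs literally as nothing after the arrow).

bb->c; bc->; caa->a; cc->

  | abbaba => acaba
  | bcbaabb => baabb => baac
  | caab => ab
  | bbb => cb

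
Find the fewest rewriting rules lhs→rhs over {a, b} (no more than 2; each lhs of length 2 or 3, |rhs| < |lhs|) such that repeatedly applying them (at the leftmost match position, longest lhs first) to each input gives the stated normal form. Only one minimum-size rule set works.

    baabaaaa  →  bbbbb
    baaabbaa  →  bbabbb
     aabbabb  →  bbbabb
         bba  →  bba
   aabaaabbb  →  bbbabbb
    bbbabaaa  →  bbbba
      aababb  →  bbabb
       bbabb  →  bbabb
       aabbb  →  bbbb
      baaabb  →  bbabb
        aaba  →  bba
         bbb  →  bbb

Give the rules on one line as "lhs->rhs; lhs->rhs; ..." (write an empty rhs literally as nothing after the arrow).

  | baabaaaa => bbbaaaa => bbbbaa => bbbbb
  | baaabbaa => bbabbaa => bbabbb
  | aabbabb => bbbabb
  | bba

aa->b; aba->a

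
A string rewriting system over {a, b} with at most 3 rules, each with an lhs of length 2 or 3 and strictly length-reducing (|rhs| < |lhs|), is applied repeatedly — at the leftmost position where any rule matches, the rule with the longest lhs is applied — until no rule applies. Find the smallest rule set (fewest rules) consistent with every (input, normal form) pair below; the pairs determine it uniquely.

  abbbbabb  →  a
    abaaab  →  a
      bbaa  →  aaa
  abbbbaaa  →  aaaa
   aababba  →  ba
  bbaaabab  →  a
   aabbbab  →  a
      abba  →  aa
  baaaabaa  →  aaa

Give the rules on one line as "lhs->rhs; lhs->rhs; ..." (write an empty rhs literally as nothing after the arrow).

ab->b; bb->a

  | abbbbabb => bbbbabb => abbabb => bbabb => aabb => abb => bb => a
  | abaaab => baaab => baab => bab => bb => a
  | bbaa => aaa
  | abbbbaaa => bbbbaaa => abbaaa => bbaaa => aaaa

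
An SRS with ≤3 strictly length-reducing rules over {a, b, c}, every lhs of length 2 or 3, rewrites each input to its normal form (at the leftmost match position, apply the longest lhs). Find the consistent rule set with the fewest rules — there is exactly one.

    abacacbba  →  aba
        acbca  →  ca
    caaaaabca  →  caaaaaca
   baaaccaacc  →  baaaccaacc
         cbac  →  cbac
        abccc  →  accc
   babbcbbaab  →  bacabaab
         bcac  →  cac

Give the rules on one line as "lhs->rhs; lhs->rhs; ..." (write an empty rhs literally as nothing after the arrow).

  | abacacbba => abacba => aba
  | acbca => ca
  | caaaaabca => caaaaaca
  | baaaccaacc

acb->; bc->c; bcb->ca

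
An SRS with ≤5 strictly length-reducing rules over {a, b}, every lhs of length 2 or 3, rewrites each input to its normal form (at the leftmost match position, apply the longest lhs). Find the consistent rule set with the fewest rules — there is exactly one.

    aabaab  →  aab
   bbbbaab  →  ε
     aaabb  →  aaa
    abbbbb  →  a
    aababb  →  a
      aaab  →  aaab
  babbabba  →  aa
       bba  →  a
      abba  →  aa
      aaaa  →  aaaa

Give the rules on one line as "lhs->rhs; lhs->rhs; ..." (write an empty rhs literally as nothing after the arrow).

aba->; ba->b; bb->; bbb->

  | aabaab => aab
  | bbbbaab => baab => bab => bb => ε
  | aaabb => aaa
  | abbbbb => abb => a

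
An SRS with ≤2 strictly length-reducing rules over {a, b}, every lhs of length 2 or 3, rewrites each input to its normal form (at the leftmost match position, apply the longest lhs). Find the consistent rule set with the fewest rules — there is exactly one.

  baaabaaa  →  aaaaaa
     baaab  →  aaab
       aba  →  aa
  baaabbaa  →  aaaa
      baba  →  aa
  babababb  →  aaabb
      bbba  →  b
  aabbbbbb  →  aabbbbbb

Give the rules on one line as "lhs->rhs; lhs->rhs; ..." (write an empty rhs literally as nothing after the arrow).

ba->a; bba->

  | baaabaaa => aaabaaa => aaaaaa
  | baaab => aaab
  | aba => aa
  | baaabbaa => aaabbaa => aaaa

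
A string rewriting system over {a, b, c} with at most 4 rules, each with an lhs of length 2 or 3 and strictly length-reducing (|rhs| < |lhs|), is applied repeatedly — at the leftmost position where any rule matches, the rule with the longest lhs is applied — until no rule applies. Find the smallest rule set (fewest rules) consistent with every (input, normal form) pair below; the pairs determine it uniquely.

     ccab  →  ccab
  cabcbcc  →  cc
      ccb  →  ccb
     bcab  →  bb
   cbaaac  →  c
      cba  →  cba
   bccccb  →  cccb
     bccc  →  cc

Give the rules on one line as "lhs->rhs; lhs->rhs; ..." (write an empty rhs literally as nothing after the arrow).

  | ccab
  | cabcbcc => cabcc => cac => cc
  | ccb
  | bcab => bb

ac->c; bc->; bca->b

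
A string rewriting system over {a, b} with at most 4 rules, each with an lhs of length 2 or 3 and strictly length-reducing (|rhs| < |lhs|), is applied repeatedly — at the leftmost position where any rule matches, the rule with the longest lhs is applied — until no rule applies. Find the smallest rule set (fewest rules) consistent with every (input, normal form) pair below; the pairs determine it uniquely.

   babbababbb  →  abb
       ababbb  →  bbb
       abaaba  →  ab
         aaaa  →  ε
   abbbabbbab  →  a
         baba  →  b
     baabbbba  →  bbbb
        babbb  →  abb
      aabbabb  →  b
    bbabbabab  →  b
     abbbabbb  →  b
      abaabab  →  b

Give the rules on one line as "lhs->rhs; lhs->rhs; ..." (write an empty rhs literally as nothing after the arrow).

aa->b; ba->b; baa->; bab->a

  | babbababbb => abababbb => aaabbb => babbb => abb
  | ababbb => aabb => bbb
  | abaaba => aba => ab
  | aaaa => baa => ε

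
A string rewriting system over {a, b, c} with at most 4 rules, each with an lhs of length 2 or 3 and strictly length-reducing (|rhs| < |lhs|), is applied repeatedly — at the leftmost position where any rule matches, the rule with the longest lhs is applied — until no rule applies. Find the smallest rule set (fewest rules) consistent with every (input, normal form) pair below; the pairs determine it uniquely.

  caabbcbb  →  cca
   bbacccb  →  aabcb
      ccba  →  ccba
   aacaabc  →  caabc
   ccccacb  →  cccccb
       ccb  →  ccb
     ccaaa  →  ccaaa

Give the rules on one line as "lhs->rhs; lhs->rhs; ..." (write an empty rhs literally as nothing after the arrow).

ac->c; acc->ab; bb->a

  | caabbcbb => caaacbb => caacbb => cacbb => ccbb => cca
  | bbacccb => aacccb => aabcb
  | ccba
  | aacaabc => acaabc => caabc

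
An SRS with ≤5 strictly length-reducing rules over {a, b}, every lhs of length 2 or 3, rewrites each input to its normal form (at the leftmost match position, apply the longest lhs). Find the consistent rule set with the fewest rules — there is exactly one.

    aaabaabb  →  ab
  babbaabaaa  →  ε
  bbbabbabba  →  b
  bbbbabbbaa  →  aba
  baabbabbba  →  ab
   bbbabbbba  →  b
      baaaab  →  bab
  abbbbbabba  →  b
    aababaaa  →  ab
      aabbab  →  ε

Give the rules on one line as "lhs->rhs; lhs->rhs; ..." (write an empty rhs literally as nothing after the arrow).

aa->b; aaa->; bb->; bbb->a

  | aaabaabb => baabb => bbbb => ab
  | babbaabaaa => baaabaaa => bbaaa => aaa => ε
  | bbbabbabba => aabbabba => bbbabba => aabba => bbba => aa => b
  | bbbbabbbaa => ababbbaa => abaaaa => aba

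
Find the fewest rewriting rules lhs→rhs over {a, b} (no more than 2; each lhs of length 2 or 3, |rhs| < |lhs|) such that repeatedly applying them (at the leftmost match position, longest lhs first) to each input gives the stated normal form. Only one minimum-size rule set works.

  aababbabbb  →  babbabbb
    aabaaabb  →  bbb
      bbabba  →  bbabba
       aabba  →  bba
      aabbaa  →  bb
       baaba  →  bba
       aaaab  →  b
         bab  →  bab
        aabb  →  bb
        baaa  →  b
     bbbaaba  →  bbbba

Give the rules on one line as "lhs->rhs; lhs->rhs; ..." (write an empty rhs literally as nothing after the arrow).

aa->; aaa->aa

  | aababbabbb => babbabbb
  | aabaaabb => baaabb => baabb => bbb
  | bbabba
  | aabba => bba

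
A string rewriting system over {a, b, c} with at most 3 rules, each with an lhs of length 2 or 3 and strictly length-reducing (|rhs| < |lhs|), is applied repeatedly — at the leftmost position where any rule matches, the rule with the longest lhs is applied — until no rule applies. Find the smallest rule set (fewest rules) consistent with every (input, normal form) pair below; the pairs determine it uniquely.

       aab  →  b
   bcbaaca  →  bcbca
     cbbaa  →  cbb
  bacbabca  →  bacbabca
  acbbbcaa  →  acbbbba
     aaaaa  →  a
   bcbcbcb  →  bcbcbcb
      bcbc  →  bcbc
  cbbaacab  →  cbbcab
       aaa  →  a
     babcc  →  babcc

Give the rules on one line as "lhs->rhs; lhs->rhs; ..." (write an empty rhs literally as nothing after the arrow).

aa->; caa->ba

  | aab => b
  | bcbaaca => bcbca
  | cbbaa => cbb
  | bacbabca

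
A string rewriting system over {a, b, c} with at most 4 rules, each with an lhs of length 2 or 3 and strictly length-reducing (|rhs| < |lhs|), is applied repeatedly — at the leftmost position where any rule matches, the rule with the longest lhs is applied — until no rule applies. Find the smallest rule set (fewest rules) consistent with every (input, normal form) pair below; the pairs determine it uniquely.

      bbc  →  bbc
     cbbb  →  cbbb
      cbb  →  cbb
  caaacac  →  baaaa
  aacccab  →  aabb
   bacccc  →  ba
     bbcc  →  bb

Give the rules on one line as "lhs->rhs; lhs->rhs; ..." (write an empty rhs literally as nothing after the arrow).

  | bbc
  | cbbb
  | cbb
  | caaacac => baacac => baaaa

ca->b; cac->aa; cc->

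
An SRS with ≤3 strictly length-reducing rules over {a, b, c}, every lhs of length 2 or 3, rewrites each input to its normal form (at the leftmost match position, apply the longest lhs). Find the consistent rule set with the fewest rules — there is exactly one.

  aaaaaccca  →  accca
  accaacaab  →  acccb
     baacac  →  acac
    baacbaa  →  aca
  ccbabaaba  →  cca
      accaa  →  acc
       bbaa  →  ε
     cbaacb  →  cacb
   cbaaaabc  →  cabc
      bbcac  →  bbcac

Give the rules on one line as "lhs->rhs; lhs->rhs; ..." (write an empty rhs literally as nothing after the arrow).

aa->; ba->

  | aaaaaccca => aaaccca => accca
  | accaacaab => acccaab => acccb
  | baacac => acac
  | baacbaa => acbaa => aca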